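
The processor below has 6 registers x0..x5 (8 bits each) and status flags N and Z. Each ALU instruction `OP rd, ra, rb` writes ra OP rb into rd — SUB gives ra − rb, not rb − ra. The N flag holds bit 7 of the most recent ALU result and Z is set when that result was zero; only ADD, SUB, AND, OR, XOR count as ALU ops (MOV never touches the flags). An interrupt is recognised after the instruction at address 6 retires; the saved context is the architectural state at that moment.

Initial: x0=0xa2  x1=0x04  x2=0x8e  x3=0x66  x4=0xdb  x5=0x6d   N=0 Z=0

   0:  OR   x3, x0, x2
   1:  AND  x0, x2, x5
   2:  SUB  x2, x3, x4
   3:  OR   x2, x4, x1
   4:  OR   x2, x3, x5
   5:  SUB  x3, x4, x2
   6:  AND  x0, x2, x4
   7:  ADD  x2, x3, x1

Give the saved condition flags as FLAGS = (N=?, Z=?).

after  0: x0=0xa2 x1=0x04 x2=0x8e x3=0xae x4=0xdb x5=0x6d  N=1 Z=0
after  1: x0=0x0c x1=0x04 x2=0x8e x3=0xae x4=0xdb x5=0x6d  N=0 Z=0
after  2: x0=0x0c x1=0x04 x2=0xd3 x3=0xae x4=0xdb x5=0x6d  N=1 Z=0
after  3: x0=0x0c x1=0x04 x2=0xdf x3=0xae x4=0xdb x5=0x6d  N=1 Z=0
after  4: x0=0x0c x1=0x04 x2=0xef x3=0xae x4=0xdb x5=0x6d  N=1 Z=0
after  5: x0=0x0c x1=0x04 x2=0xef x3=0xec x4=0xdb x5=0x6d  N=1 Z=0
after  6: x0=0xcb x1=0x04 x2=0xef x3=0xec x4=0xdb x5=0x6d  N=1 Z=0
-- IRQ taken; context saved, return-PC = 7 --

FLAGS = (N=1, Z=0)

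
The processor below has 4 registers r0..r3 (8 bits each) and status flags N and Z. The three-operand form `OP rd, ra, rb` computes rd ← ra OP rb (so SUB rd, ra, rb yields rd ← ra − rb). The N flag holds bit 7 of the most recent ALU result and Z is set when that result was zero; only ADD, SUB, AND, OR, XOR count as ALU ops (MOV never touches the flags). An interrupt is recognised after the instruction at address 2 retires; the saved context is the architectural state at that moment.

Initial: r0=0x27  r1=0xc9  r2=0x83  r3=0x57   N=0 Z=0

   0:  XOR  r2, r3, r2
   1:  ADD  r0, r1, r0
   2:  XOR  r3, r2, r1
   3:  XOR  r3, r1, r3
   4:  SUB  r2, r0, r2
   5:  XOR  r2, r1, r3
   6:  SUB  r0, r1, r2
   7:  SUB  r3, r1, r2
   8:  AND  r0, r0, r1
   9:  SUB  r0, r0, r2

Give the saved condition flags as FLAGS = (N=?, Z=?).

FLAGS = (N=0, Z=0)

after  0: r0=0x27 r1=0xc9 r2=0xd4 r3=0x57  N=1 Z=0
after  1: r0=0xf0 r1=0xc9 r2=0xd4 r3=0x57  N=1 Z=0
after  2: r0=0xf0 r1=0xc9 r2=0xd4 r3=0x1d  N=0 Z=0
-- IRQ taken; context saved, return-PC = 3 --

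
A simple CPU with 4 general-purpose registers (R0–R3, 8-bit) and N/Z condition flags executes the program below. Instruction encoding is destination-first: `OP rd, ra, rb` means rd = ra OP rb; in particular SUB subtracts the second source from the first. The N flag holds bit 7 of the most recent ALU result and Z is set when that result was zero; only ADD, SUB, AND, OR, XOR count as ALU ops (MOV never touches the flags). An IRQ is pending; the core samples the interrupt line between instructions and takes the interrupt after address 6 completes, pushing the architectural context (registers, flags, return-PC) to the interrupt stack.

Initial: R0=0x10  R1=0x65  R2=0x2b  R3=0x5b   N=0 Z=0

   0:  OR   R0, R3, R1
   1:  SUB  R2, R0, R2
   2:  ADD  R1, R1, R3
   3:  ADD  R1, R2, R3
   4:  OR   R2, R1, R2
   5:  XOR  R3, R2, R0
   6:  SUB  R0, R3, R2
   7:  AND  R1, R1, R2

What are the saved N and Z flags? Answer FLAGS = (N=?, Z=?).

FLAGS = (N=1, Z=0)

after  0: R0=0x7f R1=0x65 R2=0x2b R3=0x5b  N=0 Z=0
after  1: R0=0x7f R1=0x65 R2=0x54 R3=0x5b  N=0 Z=0
after  2: R0=0x7f R1=0xc0 R2=0x54 R3=0x5b  N=1 Z=0
after  3: R0=0x7f R1=0xaf R2=0x54 R3=0x5b  N=1 Z=0
after  4: R0=0x7f R1=0xaf R2=0xff R3=0x5b  N=1 Z=0
after  5: R0=0x7f R1=0xaf R2=0xff R3=0x80  N=1 Z=0
after  6: R0=0x81 R1=0xaf R2=0xff R3=0x80  N=1 Z=0
-- IRQ taken; context saved, return-PC = 7 --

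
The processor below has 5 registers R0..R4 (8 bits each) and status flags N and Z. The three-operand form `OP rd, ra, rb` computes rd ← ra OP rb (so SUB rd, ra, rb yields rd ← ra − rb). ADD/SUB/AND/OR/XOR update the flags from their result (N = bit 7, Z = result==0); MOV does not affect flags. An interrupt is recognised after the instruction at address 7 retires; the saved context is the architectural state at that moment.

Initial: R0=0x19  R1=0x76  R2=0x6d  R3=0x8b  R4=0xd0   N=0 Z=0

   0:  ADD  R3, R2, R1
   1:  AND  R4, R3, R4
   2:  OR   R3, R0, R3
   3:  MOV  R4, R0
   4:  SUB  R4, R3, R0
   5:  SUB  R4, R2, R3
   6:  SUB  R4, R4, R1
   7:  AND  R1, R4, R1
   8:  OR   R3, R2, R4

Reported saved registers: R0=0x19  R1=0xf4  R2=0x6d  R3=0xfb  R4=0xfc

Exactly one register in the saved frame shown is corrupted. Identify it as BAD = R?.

after  0: R0=0x19 R1=0x76 R2=0x6d R3=0xe3 R4=0xd0  N=1 Z=0
after  1: R0=0x19 R1=0x76 R2=0x6d R3=0xe3 R4=0xc0  N=1 Z=0
after  2: R0=0x19 R1=0x76 R2=0x6d R3=0xfb R4=0xc0  N=1 Z=0
after  3: R0=0x19 R1=0x76 R2=0x6d R3=0xfb R4=0x19  N=1 Z=0
after  4: R0=0x19 R1=0x76 R2=0x6d R3=0xfb R4=0xe2  N=1 Z=0
after  5: R0=0x19 R1=0x76 R2=0x6d R3=0xfb R4=0x72  N=0 Z=0
after  6: R0=0x19 R1=0x76 R2=0x6d R3=0xfb R4=0xfc  N=1 Z=0
after  7: R0=0x19 R1=0x74 R2=0x6d R3=0xfb R4=0xfc  N=0 Z=0
-- IRQ taken; context saved, return-PC = 8 --
mismatch: R1: reported 0xf4 vs actual 0x74

BAD = R1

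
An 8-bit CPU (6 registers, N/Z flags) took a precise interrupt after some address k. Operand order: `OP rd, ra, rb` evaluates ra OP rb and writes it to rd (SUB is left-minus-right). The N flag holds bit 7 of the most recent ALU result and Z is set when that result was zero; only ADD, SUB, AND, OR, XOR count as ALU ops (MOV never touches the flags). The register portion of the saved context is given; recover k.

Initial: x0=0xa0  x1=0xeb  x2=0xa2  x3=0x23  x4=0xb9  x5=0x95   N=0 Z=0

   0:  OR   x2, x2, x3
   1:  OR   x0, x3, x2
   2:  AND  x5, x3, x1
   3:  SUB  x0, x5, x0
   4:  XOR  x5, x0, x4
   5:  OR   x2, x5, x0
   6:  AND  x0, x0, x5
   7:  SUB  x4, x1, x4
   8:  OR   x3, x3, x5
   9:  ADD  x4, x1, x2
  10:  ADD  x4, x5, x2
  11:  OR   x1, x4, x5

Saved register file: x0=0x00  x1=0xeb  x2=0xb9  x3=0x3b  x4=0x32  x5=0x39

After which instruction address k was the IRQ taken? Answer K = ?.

after  0: x0=0xa0 x1=0xeb x2=0xa3 x3=0x23 x4=0xb9 x5=0x95  N=1 Z=0
after  1: x0=0xa3 x1=0xeb x2=0xa3 x3=0x23 x4=0xb9 x5=0x95  N=1 Z=0
after  2: x0=0xa3 x1=0xeb x2=0xa3 x3=0x23 x4=0xb9 x5=0x23  N=0 Z=0
after  3: x0=0x80 x1=0xeb x2=0xa3 x3=0x23 x4=0xb9 x5=0x23  N=1 Z=0
after  4: x0=0x80 x1=0xeb x2=0xa3 x3=0x23 x4=0xb9 x5=0x39  N=0 Z=0
after  5: x0=0x80 x1=0xeb x2=0xb9 x3=0x23 x4=0xb9 x5=0x39  N=1 Z=0
after  6: x0=0x00 x1=0xeb x2=0xb9 x3=0x23 x4=0xb9 x5=0x39  N=0 Z=1
after  7: x0=0x00 x1=0xeb x2=0xb9 x3=0x23 x4=0x32 x5=0x39  N=0 Z=0
after  8: x0=0x00 x1=0xeb x2=0xb9 x3=0x3b x4=0x32 x5=0x39  N=0 Z=0
-- IRQ taken; context saved, return-PC = 9 --

K = 8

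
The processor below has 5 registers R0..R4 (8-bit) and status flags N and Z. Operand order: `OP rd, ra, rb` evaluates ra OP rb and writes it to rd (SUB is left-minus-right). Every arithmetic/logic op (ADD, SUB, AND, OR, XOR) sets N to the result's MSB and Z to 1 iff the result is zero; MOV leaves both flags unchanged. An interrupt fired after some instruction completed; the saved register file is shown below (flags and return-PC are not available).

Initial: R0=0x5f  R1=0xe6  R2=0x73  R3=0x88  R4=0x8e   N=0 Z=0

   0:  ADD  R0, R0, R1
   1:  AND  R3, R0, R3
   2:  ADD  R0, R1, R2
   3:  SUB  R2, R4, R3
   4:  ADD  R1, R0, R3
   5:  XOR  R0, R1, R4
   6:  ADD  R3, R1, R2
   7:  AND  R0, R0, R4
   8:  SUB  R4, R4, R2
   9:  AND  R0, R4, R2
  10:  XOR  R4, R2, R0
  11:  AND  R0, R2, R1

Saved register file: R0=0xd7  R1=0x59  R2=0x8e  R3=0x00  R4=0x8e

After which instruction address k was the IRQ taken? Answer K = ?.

K = 5

after  0: R0=0x45 R1=0xe6 R2=0x73 R3=0x88 R4=0x8e  N=0 Z=0
after  1: R0=0x45 R1=0xe6 R2=0x73 R3=0x00 R4=0x8e  N=0 Z=1
after  2: R0=0x59 R1=0xe6 R2=0x73 R3=0x00 R4=0x8e  N=0 Z=0
after  3: R0=0x59 R1=0xe6 R2=0x8e R3=0x00 R4=0x8e  N=1 Z=0
after  4: R0=0x59 R1=0x59 R2=0x8e R3=0x00 R4=0x8e  N=0 Z=0
after  5: R0=0xd7 R1=0x59 R2=0x8e R3=0x00 R4=0x8e  N=1 Z=0
-- IRQ taken; context saved, return-PC = 6 --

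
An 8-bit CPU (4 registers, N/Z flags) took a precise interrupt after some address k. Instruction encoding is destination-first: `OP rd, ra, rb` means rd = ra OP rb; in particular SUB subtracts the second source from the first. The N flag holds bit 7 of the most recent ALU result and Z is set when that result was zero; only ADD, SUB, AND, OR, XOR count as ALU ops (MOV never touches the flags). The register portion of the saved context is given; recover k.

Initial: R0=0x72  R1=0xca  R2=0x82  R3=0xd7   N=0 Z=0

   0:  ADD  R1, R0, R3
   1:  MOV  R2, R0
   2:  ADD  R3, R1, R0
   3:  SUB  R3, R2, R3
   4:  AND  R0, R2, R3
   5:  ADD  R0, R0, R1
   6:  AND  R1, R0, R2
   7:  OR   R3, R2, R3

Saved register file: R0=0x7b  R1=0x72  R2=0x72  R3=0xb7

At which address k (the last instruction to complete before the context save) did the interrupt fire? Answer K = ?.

after  0: R0=0x72 R1=0x49 R2=0x82 R3=0xd7  N=0 Z=0
after  1: R0=0x72 R1=0x49 R2=0x72 R3=0xd7  N=0 Z=0
after  2: R0=0x72 R1=0x49 R2=0x72 R3=0xbb  N=1 Z=0
after  3: R0=0x72 R1=0x49 R2=0x72 R3=0xb7  N=1 Z=0
after  4: R0=0x32 R1=0x49 R2=0x72 R3=0xb7  N=0 Z=0
after  5: R0=0x7b R1=0x49 R2=0x72 R3=0xb7  N=0 Z=0
after  6: R0=0x7b R1=0x72 R2=0x72 R3=0xb7  N=0 Z=0
-- IRQ taken; context saved, return-PC = 7 --

K = 6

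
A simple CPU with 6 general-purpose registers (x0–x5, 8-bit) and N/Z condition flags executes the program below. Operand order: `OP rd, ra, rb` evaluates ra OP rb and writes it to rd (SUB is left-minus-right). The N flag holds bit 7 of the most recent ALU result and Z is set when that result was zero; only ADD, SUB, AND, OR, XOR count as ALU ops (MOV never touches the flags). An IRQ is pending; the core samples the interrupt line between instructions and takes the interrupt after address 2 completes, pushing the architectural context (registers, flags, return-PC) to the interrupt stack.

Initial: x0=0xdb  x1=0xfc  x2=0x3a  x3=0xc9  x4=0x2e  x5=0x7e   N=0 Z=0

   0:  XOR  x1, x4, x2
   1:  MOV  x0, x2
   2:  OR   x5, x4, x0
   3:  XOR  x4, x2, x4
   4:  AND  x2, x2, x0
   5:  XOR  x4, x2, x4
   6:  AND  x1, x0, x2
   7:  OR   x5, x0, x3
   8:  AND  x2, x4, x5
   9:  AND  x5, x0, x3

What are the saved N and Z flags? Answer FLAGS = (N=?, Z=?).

after  0: x0=0xdb x1=0x14 x2=0x3a x3=0xc9 x4=0x2e x5=0x7e  N=0 Z=0
after  1: x0=0x3a x1=0x14 x2=0x3a x3=0xc9 x4=0x2e x5=0x7e  N=0 Z=0
after  2: x0=0x3a x1=0x14 x2=0x3a x3=0xc9 x4=0x2e x5=0x3e  N=0 Z=0
-- IRQ taken; context saved, return-PC = 3 --

FLAGS = (N=0, Z=0)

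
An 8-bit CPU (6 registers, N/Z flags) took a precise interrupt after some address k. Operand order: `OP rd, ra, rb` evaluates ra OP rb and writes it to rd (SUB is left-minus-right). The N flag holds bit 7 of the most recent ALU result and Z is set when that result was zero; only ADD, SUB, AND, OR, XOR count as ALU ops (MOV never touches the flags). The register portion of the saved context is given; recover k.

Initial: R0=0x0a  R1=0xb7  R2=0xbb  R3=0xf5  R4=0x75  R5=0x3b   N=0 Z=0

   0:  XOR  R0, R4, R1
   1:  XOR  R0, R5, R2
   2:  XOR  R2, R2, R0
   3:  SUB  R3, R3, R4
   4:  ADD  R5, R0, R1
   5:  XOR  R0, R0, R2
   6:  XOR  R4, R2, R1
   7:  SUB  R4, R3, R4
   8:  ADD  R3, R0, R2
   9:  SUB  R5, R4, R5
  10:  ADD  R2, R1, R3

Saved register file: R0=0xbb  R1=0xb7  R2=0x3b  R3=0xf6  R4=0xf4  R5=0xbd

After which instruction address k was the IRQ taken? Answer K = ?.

after  0: R0=0xc2 R1=0xb7 R2=0xbb R3=0xf5 R4=0x75 R5=0x3b  N=1 Z=0
after  1: R0=0x80 R1=0xb7 R2=0xbb R3=0xf5 R4=0x75 R5=0x3b  N=1 Z=0
after  2: R0=0x80 R1=0xb7 R2=0x3b R3=0xf5 R4=0x75 R5=0x3b  N=0 Z=0
after  3: R0=0x80 R1=0xb7 R2=0x3b R3=0x80 R4=0x75 R5=0x3b  N=1 Z=0
after  4: R0=0x80 R1=0xb7 R2=0x3b R3=0x80 R4=0x75 R5=0x37  N=0 Z=0
after  5: R0=0xbb R1=0xb7 R2=0x3b R3=0x80 R4=0x75 R5=0x37  N=1 Z=0
after  6: R0=0xbb R1=0xb7 R2=0x3b R3=0x80 R4=0x8c R5=0x37  N=1 Z=0
after  7: R0=0xbb R1=0xb7 R2=0x3b R3=0x80 R4=0xf4 R5=0x37  N=1 Z=0
after  8: R0=0xbb R1=0xb7 R2=0x3b R3=0xf6 R4=0xf4 R5=0x37  N=1 Z=0
after  9: R0=0xbb R1=0xb7 R2=0x3b R3=0xf6 R4=0xf4 R5=0xbd  N=1 Z=0
-- IRQ taken; context saved, return-PC = 10 --

K = 9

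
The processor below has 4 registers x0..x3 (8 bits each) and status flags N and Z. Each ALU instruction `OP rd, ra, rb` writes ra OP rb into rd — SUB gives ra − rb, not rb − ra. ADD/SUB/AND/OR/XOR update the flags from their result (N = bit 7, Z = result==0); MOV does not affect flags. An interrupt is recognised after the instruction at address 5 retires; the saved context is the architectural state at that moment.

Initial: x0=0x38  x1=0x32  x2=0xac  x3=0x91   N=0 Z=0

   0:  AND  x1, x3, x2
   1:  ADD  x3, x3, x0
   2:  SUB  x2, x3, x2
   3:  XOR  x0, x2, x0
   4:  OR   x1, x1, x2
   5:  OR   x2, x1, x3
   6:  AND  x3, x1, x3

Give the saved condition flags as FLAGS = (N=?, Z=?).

after  0: x0=0x38 x1=0x80 x2=0xac x3=0x91  N=1 Z=0
after  1: x0=0x38 x1=0x80 x2=0xac x3=0xc9  N=1 Z=0
after  2: x0=0x38 x1=0x80 x2=0x1d x3=0xc9  N=0 Z=0
after  3: x0=0x25 x1=0x80 x2=0x1d x3=0xc9  N=0 Z=0
after  4: x0=0x25 x1=0x9d x2=0x1d x3=0xc9  N=1 Z=0
after  5: x0=0x25 x1=0x9d x2=0xdd x3=0xc9  N=1 Z=0
-- IRQ taken; context saved, return-PC = 6 --

FLAGS = (N=1, Z=0)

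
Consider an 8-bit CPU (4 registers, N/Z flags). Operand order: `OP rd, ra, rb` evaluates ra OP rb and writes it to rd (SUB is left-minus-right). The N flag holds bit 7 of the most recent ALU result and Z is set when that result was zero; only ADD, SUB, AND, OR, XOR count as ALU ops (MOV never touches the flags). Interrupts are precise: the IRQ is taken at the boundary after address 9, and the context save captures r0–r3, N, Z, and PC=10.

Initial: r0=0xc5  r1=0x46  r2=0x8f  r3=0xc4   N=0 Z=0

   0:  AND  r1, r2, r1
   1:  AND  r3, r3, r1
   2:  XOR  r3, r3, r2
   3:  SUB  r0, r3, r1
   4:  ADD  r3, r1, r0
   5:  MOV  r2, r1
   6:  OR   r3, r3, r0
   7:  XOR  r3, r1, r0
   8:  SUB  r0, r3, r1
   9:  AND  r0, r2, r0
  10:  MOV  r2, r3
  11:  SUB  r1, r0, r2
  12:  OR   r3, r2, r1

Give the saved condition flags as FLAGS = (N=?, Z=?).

after  0: r0=0xc5 r1=0x06 r2=0x8f r3=0xc4  N=0 Z=0
after  1: r0=0xc5 r1=0x06 r2=0x8f r3=0x04  N=0 Z=0
after  2: r0=0xc5 r1=0x06 r2=0x8f r3=0x8b  N=1 Z=0
after  3: r0=0x85 r1=0x06 r2=0x8f r3=0x8b  N=1 Z=0
after  4: r0=0x85 r1=0x06 r2=0x8f r3=0x8b  N=1 Z=0
after  5: r0=0x85 r1=0x06 r2=0x06 r3=0x8b  N=1 Z=0
after  6: r0=0x85 r1=0x06 r2=0x06 r3=0x8f  N=1 Z=0
after  7: r0=0x85 r1=0x06 r2=0x06 r3=0x83  N=1 Z=0
after  8: r0=0x7d r1=0x06 r2=0x06 r3=0x83  N=0 Z=0
after  9: r0=0x04 r1=0x06 r2=0x06 r3=0x83  N=0 Z=0
-- IRQ taken; context saved, return-PC = 10 --

FLAGS = (N=0, Z=0)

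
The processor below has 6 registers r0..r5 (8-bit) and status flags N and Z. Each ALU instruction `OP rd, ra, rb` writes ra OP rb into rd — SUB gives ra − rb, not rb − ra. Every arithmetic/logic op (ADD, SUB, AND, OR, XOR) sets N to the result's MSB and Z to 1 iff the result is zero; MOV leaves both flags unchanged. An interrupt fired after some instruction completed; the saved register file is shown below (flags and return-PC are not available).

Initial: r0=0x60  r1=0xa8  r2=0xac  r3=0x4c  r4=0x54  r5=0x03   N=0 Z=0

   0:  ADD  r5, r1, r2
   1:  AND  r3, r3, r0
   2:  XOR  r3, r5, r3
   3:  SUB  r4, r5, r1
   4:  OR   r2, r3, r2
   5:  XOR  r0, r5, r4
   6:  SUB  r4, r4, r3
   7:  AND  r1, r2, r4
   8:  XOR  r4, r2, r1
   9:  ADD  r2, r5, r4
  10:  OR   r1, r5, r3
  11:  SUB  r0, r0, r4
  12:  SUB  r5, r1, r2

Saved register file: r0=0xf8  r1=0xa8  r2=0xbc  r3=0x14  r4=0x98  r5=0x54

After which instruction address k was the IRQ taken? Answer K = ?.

K = 6

after  0: r0=0x60 r1=0xa8 r2=0xac r3=0x4c r4=0x54 r5=0x54  N=0 Z=0
after  1: r0=0x60 r1=0xa8 r2=0xac r3=0x40 r4=0x54 r5=0x54  N=0 Z=0
after  2: r0=0x60 r1=0xa8 r2=0xac r3=0x14 r4=0x54 r5=0x54  N=0 Z=0
after  3: r0=0x60 r1=0xa8 r2=0xac r3=0x14 r4=0xac r5=0x54  N=1 Z=0
after  4: r0=0x60 r1=0xa8 r2=0xbc r3=0x14 r4=0xac r5=0x54  N=1 Z=0
after  5: r0=0xf8 r1=0xa8 r2=0xbc r3=0x14 r4=0xac r5=0x54  N=1 Z=0
after  6: r0=0xf8 r1=0xa8 r2=0xbc r3=0x14 r4=0x98 r5=0x54  N=1 Z=0
-- IRQ taken; context saved, return-PC = 7 --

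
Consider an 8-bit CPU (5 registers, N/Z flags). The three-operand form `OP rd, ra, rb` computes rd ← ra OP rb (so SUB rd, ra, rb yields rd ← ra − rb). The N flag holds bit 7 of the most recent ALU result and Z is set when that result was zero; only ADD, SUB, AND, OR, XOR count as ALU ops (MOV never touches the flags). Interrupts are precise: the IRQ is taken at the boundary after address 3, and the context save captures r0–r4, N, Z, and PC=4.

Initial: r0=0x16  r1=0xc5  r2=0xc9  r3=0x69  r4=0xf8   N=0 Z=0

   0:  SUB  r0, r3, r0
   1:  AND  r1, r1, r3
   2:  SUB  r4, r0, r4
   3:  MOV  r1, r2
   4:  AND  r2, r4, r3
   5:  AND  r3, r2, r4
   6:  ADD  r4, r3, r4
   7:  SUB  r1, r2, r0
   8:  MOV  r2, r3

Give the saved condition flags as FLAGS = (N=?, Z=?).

FLAGS = (N=0, Z=0)

after  0: r0=0x53 r1=0xc5 r2=0xc9 r3=0x69 r4=0xf8  N=0 Z=0
after  1: r0=0x53 r1=0x41 r2=0xc9 r3=0x69 r4=0xf8  N=0 Z=0
after  2: r0=0x53 r1=0x41 r2=0xc9 r3=0x69 r4=0x5b  N=0 Z=0
after  3: r0=0x53 r1=0xc9 r2=0xc9 r3=0x69 r4=0x5b  N=0 Z=0
-- IRQ taken; context saved, return-PC = 4 --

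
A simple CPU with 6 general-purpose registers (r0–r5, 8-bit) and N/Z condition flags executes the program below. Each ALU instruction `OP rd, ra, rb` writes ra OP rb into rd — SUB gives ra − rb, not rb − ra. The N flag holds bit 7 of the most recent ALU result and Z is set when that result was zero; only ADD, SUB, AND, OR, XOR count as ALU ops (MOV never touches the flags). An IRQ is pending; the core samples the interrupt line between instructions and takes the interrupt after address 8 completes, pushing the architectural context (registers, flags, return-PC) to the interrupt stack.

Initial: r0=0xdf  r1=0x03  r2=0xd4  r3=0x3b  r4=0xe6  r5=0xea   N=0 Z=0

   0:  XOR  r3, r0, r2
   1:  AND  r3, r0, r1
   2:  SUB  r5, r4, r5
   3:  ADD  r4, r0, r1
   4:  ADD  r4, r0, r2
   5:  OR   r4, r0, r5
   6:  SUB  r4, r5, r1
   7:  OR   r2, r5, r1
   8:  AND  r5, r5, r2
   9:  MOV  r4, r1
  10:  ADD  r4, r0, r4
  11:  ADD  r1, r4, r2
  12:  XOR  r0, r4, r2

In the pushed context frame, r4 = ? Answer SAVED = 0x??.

SAVED = 0xf9

after  0: r0=0xdf r1=0x03 r2=0xd4 r3=0x0b r4=0xe6 r5=0xea  N=0 Z=0
after  1: r0=0xdf r1=0x03 r2=0xd4 r3=0x03 r4=0xe6 r5=0xea  N=0 Z=0
after  2: r0=0xdf r1=0x03 r2=0xd4 r3=0x03 r4=0xe6 r5=0xfc  N=1 Z=0
after  3: r0=0xdf r1=0x03 r2=0xd4 r3=0x03 r4=0xe2 r5=0xfc  N=1 Z=0
after  4: r0=0xdf r1=0x03 r2=0xd4 r3=0x03 r4=0xb3 r5=0xfc  N=1 Z=0
after  5: r0=0xdf r1=0x03 r2=0xd4 r3=0x03 r4=0xff r5=0xfc  N=1 Z=0
after  6: r0=0xdf r1=0x03 r2=0xd4 r3=0x03 r4=0xf9 r5=0xfc  N=1 Z=0
after  7: r0=0xdf r1=0x03 r2=0xff r3=0x03 r4=0xf9 r5=0xfc  N=1 Z=0
after  8: r0=0xdf r1=0x03 r2=0xff r3=0x03 r4=0xf9 r5=0xfc  N=1 Z=0
-- IRQ taken; context saved, return-PC = 9 --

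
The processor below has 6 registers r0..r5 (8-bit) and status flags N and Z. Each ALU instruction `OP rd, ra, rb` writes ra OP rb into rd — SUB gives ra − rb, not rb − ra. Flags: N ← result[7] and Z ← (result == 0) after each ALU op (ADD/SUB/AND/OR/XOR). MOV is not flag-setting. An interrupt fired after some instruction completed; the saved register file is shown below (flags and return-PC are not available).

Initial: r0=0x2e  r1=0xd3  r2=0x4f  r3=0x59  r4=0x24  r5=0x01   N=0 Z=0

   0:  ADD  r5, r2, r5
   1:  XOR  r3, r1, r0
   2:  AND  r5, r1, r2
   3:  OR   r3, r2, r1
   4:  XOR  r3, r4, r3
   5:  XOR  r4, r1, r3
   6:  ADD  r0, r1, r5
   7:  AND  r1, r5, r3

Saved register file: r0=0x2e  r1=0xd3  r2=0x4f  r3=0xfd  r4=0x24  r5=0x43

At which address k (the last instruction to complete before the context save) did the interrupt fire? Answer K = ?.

after  0: r0=0x2e r1=0xd3 r2=0x4f r3=0x59 r4=0x24 r5=0x50  N=0 Z=0
after  1: r0=0x2e r1=0xd3 r2=0x4f r3=0xfd r4=0x24 r5=0x50  N=1 Z=0
after  2: r0=0x2e r1=0xd3 r2=0x4f r3=0xfd r4=0x24 r5=0x43  N=0 Z=0
-- IRQ taken; context saved, return-PC = 3 --

K = 2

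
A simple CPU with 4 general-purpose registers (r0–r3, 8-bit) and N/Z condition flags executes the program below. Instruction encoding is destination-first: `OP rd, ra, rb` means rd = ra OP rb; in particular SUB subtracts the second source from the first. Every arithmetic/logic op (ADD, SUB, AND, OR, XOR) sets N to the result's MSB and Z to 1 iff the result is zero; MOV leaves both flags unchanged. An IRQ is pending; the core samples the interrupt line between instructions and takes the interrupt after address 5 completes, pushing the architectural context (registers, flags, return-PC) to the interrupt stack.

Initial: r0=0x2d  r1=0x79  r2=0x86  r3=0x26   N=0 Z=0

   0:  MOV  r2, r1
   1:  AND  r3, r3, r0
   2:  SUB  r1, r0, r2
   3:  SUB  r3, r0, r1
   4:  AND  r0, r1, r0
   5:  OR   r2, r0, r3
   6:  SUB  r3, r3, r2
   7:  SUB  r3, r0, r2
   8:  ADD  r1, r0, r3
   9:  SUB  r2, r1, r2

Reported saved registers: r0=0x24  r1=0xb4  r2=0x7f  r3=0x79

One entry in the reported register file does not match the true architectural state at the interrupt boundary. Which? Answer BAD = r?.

BAD = r2

after  0: r0=0x2d r1=0x79 r2=0x79 r3=0x26  N=0 Z=0
after  1: r0=0x2d r1=0x79 r2=0x79 r3=0x24  N=0 Z=0
after  2: r0=0x2d r1=0xb4 r2=0x79 r3=0x24  N=1 Z=0
after  3: r0=0x2d r1=0xb4 r2=0x79 r3=0x79  N=0 Z=0
after  4: r0=0x24 r1=0xb4 r2=0x79 r3=0x79  N=0 Z=0
after  5: r0=0x24 r1=0xb4 r2=0x7d r3=0x79  N=0 Z=0
-- IRQ taken; context saved, return-PC = 6 --
mismatch: r2: reported 0x7f vs actual 0x7d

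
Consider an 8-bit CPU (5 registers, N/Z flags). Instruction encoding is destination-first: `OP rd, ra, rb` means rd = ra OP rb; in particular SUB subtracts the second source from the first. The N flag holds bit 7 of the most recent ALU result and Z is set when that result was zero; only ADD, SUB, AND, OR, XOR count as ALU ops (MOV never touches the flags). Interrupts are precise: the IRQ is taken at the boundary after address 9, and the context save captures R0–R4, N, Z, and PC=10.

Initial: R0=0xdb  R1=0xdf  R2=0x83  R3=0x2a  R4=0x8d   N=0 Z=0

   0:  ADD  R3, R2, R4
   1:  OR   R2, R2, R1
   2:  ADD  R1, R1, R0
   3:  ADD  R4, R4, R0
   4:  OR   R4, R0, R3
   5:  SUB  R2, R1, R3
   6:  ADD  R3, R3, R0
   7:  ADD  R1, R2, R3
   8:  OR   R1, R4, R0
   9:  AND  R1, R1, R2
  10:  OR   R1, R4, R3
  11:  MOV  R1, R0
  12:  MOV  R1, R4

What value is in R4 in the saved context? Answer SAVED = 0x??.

SAVED = 0xdb

after  0: R0=0xdb R1=0xdf R2=0x83 R3=0x10 R4=0x8d  N=0 Z=0
after  1: R0=0xdb R1=0xdf R2=0xdf R3=0x10 R4=0x8d  N=1 Z=0
after  2: R0=0xdb R1=0xba R2=0xdf R3=0x10 R4=0x8d  N=1 Z=0
after  3: R0=0xdb R1=0xba R2=0xdf R3=0x10 R4=0x68  N=0 Z=0
after  4: R0=0xdb R1=0xba R2=0xdf R3=0x10 R4=0xdb  N=1 Z=0
after  5: R0=0xdb R1=0xba R2=0xaa R3=0x10 R4=0xdb  N=1 Z=0
after  6: R0=0xdb R1=0xba R2=0xaa R3=0xeb R4=0xdb  N=1 Z=0
after  7: R0=0xdb R1=0x95 R2=0xaa R3=0xeb R4=0xdb  N=1 Z=0
after  8: R0=0xdb R1=0xdb R2=0xaa R3=0xeb R4=0xdb  N=1 Z=0
after  9: R0=0xdb R1=0x8a R2=0xaa R3=0xeb R4=0xdb  N=1 Z=0
-- IRQ taken; context saved, return-PC = 10 --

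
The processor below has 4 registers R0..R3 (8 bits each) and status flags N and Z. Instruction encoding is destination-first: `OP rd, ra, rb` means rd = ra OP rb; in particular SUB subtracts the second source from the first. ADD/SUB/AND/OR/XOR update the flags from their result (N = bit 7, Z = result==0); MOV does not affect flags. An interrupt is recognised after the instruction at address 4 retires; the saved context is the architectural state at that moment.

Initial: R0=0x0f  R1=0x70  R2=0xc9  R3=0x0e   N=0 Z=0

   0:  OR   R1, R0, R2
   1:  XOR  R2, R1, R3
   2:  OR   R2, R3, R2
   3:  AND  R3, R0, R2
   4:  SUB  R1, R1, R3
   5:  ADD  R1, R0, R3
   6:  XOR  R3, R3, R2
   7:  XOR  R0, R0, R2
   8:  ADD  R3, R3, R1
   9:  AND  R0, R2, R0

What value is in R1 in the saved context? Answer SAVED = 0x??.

after  0: R0=0x0f R1=0xcf R2=0xc9 R3=0x0e  N=1 Z=0
after  1: R0=0x0f R1=0xcf R2=0xc1 R3=0x0e  N=1 Z=0
after  2: R0=0x0f R1=0xcf R2=0xcf R3=0x0e  N=1 Z=0
after  3: R0=0x0f R1=0xcf R2=0xcf R3=0x0f  N=0 Z=0
after  4: R0=0x0f R1=0xc0 R2=0xcf R3=0x0f  N=1 Z=0
-- IRQ taken; context saved, return-PC = 5 --

SAVED = 0xc0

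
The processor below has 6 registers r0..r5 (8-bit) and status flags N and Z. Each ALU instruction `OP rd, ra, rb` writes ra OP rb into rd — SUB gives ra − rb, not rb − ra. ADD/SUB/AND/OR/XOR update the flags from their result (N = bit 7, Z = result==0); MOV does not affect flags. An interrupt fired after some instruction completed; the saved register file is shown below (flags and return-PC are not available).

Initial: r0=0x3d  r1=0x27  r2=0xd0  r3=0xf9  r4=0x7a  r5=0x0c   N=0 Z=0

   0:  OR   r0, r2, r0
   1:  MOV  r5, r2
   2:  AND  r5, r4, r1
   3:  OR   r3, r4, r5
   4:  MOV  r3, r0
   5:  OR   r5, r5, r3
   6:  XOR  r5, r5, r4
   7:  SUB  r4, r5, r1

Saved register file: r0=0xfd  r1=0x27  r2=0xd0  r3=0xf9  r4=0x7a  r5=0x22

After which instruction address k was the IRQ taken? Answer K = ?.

after  0: r0=0xfd r1=0x27 r2=0xd0 r3=0xf9 r4=0x7a r5=0x0c  N=1 Z=0
after  1: r0=0xfd r1=0x27 r2=0xd0 r3=0xf9 r4=0x7a r5=0xd0  N=1 Z=0
after  2: r0=0xfd r1=0x27 r2=0xd0 r3=0xf9 r4=0x7a r5=0x22  N=0 Z=0
-- IRQ taken; context saved, return-PC = 3 --

K = 2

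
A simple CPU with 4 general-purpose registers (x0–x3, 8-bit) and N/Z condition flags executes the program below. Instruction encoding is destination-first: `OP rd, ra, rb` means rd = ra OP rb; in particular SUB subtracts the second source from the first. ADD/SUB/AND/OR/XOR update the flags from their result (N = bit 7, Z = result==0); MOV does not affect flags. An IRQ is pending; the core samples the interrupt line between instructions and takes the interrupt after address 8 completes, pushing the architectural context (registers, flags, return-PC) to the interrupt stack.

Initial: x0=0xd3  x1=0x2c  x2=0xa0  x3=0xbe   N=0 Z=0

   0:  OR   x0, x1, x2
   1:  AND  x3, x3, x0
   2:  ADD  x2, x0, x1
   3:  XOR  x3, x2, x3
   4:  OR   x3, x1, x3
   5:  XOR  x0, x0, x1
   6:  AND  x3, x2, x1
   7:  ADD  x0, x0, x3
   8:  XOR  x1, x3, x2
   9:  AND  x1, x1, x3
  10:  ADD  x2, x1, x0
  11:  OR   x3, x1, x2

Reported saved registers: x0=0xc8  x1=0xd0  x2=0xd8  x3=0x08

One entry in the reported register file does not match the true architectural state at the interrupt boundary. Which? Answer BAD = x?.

after  0: x0=0xac x1=0x2c x2=0xa0 x3=0xbe  N=1 Z=0
after  1: x0=0xac x1=0x2c x2=0xa0 x3=0xac  N=1 Z=0
after  2: x0=0xac x1=0x2c x2=0xd8 x3=0xac  N=1 Z=0
after  3: x0=0xac x1=0x2c x2=0xd8 x3=0x74  N=0 Z=0
after  4: x0=0xac x1=0x2c x2=0xd8 x3=0x7c  N=0 Z=0
after  5: x0=0x80 x1=0x2c x2=0xd8 x3=0x7c  N=1 Z=0
after  6: x0=0x80 x1=0x2c x2=0xd8 x3=0x08  N=0 Z=0
after  7: x0=0x88 x1=0x2c x2=0xd8 x3=0x08  N=1 Z=0
after  8: x0=0x88 x1=0xd0 x2=0xd8 x3=0x08  N=1 Z=0
-- IRQ taken; context saved, return-PC = 9 --
mismatch: x0: reported 0xc8 vs actual 0x88

BAD = x0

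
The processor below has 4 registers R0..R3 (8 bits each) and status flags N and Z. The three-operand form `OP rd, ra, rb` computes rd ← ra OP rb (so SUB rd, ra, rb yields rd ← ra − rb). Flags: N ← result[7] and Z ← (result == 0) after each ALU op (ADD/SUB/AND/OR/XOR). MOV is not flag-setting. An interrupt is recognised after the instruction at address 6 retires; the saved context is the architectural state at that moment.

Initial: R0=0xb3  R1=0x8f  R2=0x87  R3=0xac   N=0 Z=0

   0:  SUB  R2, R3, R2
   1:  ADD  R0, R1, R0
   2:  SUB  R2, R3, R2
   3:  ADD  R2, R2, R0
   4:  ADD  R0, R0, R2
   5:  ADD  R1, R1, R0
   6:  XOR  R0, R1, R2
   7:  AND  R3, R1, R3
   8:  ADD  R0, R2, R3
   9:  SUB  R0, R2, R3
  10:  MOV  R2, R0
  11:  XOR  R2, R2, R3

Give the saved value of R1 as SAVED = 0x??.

after  0: R0=0xb3 R1=0x8f R2=0x25 R3=0xac  N=0 Z=0
after  1: R0=0x42 R1=0x8f R2=0x25 R3=0xac  N=0 Z=0
after  2: R0=0x42 R1=0x8f R2=0x87 R3=0xac  N=1 Z=0
after  3: R0=0x42 R1=0x8f R2=0xc9 R3=0xac  N=1 Z=0
after  4: R0=0x0b R1=0x8f R2=0xc9 R3=0xac  N=0 Z=0
after  5: R0=0x0b R1=0x9a R2=0xc9 R3=0xac  N=1 Z=0
after  6: R0=0x53 R1=0x9a R2=0xc9 R3=0xac  N=0 Z=0
-- IRQ taken; context saved, return-PC = 7 --

SAVED = 0x9a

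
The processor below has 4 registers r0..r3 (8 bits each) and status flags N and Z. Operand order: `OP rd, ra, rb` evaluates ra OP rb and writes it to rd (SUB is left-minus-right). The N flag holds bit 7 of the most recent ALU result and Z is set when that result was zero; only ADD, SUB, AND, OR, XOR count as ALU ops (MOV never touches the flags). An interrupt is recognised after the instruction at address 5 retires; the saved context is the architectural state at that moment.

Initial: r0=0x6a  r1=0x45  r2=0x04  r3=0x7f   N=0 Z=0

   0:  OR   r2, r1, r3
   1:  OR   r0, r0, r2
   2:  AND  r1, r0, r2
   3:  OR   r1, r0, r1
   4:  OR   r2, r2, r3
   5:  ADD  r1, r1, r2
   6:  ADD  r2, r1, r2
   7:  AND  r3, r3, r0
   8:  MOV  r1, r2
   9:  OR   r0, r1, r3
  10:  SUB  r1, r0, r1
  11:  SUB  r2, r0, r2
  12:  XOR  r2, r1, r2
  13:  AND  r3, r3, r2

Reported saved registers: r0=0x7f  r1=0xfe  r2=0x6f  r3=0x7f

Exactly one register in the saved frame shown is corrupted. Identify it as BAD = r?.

BAD = r2

after  0: r0=0x6a r1=0x45 r2=0x7f r3=0x7f  N=0 Z=0
after  1: r0=0x7f r1=0x45 r2=0x7f r3=0x7f  N=0 Z=0
after  2: r0=0x7f r1=0x7f r2=0x7f r3=0x7f  N=0 Z=0
after  3: r0=0x7f r1=0x7f r2=0x7f r3=0x7f  N=0 Z=0
after  4: r0=0x7f r1=0x7f r2=0x7f r3=0x7f  N=0 Z=0
after  5: r0=0x7f r1=0xfe r2=0x7f r3=0x7f  N=1 Z=0
-- IRQ taken; context saved, return-PC = 6 --
mismatch: r2: reported 0x6f vs actual 0x7f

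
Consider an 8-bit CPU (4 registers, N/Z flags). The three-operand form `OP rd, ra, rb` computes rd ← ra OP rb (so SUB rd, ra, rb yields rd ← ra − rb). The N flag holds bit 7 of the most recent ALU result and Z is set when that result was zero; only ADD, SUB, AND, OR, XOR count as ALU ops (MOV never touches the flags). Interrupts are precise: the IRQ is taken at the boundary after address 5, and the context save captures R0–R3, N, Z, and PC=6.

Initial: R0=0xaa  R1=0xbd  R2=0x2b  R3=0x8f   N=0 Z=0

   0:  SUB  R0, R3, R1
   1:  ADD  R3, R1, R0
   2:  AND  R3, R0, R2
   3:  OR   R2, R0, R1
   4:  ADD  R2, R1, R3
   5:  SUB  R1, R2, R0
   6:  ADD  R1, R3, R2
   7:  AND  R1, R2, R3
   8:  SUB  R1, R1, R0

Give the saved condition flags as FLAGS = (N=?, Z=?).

after  0: R0=0xd2 R1=0xbd R2=0x2b R3=0x8f  N=1 Z=0
after  1: R0=0xd2 R1=0xbd R2=0x2b R3=0x8f  N=1 Z=0
after  2: R0=0xd2 R1=0xbd R2=0x2b R3=0x02  N=0 Z=0
after  3: R0=0xd2 R1=0xbd R2=0xff R3=0x02  N=1 Z=0
after  4: R0=0xd2 R1=0xbd R2=0xbf R3=0x02  N=1 Z=0
after  5: R0=0xd2 R1=0xed R2=0xbf R3=0x02  N=1 Z=0
-- IRQ taken; context saved, return-PC = 6 --

FLAGS = (N=1, Z=0)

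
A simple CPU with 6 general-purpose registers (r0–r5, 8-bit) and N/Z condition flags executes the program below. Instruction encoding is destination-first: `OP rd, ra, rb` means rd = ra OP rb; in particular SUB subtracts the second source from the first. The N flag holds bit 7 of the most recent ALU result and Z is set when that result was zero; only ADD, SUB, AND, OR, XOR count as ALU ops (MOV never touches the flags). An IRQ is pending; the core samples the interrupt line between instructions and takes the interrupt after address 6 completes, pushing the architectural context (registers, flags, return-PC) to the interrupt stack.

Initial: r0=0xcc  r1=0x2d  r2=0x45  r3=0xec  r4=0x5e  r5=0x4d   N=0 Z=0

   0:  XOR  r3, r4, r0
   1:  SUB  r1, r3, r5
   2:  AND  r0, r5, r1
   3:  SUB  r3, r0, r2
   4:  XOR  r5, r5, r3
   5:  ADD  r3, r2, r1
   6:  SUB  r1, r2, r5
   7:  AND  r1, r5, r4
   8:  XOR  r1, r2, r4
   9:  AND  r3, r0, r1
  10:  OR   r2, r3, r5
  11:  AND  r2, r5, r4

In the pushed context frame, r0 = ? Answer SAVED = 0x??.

after  0: r0=0xcc r1=0x2d r2=0x45 r3=0x92 r4=0x5e r5=0x4d  N=1 Z=0
after  1: r0=0xcc r1=0x45 r2=0x45 r3=0x92 r4=0x5e r5=0x4d  N=0 Z=0
after  2: r0=0x45 r1=0x45 r2=0x45 r3=0x92 r4=0x5e r5=0x4d  N=0 Z=0
after  3: r0=0x45 r1=0x45 r2=0x45 r3=0x00 r4=0x5e r5=0x4d  N=0 Z=1
after  4: r0=0x45 r1=0x45 r2=0x45 r3=0x00 r4=0x5e r5=0x4d  N=0 Z=0
after  5: r0=0x45 r1=0x45 r2=0x45 r3=0x8a r4=0x5e r5=0x4d  N=1 Z=0
after  6: r0=0x45 r1=0xf8 r2=0x45 r3=0x8a r4=0x5e r5=0x4d  N=1 Z=0
-- IRQ taken; context saved, return-PC = 7 --

SAVED = 0x45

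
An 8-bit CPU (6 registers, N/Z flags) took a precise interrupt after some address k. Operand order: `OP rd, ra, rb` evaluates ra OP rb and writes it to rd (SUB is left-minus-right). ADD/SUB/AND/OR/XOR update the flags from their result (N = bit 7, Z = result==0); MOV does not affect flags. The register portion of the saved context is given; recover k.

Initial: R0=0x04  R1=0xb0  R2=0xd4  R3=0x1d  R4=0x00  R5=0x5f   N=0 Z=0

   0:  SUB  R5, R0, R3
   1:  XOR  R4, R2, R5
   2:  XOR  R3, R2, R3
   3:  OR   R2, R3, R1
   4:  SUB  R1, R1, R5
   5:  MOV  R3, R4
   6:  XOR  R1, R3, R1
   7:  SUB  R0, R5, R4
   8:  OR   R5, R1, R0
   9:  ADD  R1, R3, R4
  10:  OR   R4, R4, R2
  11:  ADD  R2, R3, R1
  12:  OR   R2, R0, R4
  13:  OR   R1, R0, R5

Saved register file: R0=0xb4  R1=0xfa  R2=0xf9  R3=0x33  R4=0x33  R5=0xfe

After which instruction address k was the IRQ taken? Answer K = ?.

after  0: R0=0x04 R1=0xb0 R2=0xd4 R3=0x1d R4=0x00 R5=0xe7  N=1 Z=0
after  1: R0=0x04 R1=0xb0 R2=0xd4 R3=0x1d R4=0x33 R5=0xe7  N=0 Z=0
after  2: R0=0x04 R1=0xb0 R2=0xd4 R3=0xc9 R4=0x33 R5=0xe7  N=1 Z=0
after  3: R0=0x04 R1=0xb0 R2=0xf9 R3=0xc9 R4=0x33 R5=0xe7  N=1 Z=0
after  4: R0=0x04 R1=0xc9 R2=0xf9 R3=0xc9 R4=0x33 R5=0xe7  N=1 Z=0
after  5: R0=0x04 R1=0xc9 R2=0xf9 R3=0x33 R4=0x33 R5=0xe7  N=1 Z=0
after  6: R0=0x04 R1=0xfa R2=0xf9 R3=0x33 R4=0x33 R5=0xe7  N=1 Z=0
after  7: R0=0xb4 R1=0xfa R2=0xf9 R3=0x33 R4=0x33 R5=0xe7  N=1 Z=0
after  8: R0=0xb4 R1=0xfa R2=0xf9 R3=0x33 R4=0x33 R5=0xfe  N=1 Z=0
-- IRQ taken; context saved, return-PC = 9 --

K = 8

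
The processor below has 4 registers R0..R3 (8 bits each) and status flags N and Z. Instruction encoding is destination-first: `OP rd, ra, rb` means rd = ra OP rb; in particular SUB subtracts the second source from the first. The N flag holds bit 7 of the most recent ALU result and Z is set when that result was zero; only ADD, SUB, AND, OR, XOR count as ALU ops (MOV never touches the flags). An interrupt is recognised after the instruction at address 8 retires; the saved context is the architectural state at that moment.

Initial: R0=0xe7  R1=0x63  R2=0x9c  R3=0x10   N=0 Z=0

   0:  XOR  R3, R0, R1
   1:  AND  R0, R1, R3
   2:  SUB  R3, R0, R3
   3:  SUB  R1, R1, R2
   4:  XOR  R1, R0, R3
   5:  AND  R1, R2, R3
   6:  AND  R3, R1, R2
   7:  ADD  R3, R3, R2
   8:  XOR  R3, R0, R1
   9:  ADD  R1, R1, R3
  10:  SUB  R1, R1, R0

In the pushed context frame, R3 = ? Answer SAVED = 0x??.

SAVED = 0x1c

after  0: R0=0xe7 R1=0x63 R2=0x9c R3=0x84  N=1 Z=0
after  1: R0=0x00 R1=0x63 R2=0x9c R3=0x84  N=0 Z=1
after  2: R0=0x00 R1=0x63 R2=0x9c R3=0x7c  N=0 Z=0
after  3: R0=0x00 R1=0xc7 R2=0x9c R3=0x7c  N=1 Z=0
after  4: R0=0x00 R1=0x7c R2=0x9c R3=0x7c  N=0 Z=0
after  5: R0=0x00 R1=0x1c R2=0x9c R3=0x7c  N=0 Z=0
after  6: R0=0x00 R1=0x1c R2=0x9c R3=0x1c  N=0 Z=0
after  7: R0=0x00 R1=0x1c R2=0x9c R3=0xb8  N=1 Z=0
after  8: R0=0x00 R1=0x1c R2=0x9c R3=0x1c  N=0 Z=0
-- IRQ taken; context saved, return-PC = 9 --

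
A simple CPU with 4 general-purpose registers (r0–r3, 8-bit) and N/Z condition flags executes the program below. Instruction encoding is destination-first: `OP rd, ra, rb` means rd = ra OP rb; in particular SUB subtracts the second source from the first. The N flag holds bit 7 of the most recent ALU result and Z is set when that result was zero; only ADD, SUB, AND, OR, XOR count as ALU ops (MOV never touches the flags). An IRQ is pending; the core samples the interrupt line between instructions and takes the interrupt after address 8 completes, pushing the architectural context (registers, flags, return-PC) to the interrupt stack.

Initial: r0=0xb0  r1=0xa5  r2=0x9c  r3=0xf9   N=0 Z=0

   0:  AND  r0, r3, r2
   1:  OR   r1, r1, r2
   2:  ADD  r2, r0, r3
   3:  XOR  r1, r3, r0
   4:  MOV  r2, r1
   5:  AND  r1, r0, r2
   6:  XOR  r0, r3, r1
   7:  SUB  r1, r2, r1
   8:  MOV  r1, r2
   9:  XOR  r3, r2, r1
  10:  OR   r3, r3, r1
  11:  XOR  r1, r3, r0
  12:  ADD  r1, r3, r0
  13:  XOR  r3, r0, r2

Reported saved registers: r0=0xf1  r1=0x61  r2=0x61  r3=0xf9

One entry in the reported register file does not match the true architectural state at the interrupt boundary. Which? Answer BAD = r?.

after  0: r0=0x98 r1=0xa5 r2=0x9c r3=0xf9  N=1 Z=0
after  1: r0=0x98 r1=0xbd r2=0x9c r3=0xf9  N=1 Z=0
after  2: r0=0x98 r1=0xbd r2=0x91 r3=0xf9  N=1 Z=0
after  3: r0=0x98 r1=0x61 r2=0x91 r3=0xf9  N=0 Z=0
after  4: r0=0x98 r1=0x61 r2=0x61 r3=0xf9  N=0 Z=0
after  5: r0=0x98 r1=0x00 r2=0x61 r3=0xf9  N=0 Z=1
after  6: r0=0xf9 r1=0x00 r2=0x61 r3=0xf9  N=1 Z=0
after  7: r0=0xf9 r1=0x61 r2=0x61 r3=0xf9  N=0 Z=0
after  8: r0=0xf9 r1=0x61 r2=0x61 r3=0xf9  N=0 Z=0
-- IRQ taken; context saved, return-PC = 9 --
mismatch: r0: reported 0xf1 vs actual 0xf9

BAD = r0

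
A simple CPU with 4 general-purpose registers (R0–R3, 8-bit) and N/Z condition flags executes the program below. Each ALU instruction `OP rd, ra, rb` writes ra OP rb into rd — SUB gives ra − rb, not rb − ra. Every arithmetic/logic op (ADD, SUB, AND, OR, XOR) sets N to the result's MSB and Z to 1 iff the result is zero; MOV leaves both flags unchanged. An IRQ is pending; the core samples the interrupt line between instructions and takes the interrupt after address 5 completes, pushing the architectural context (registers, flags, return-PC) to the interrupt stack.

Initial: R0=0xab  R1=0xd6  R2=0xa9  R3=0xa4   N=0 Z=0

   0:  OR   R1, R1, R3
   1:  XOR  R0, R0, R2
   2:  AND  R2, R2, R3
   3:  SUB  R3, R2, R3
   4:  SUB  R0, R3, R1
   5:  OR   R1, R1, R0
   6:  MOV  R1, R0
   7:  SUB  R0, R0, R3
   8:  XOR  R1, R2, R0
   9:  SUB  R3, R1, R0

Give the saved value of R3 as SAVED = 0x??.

after  0: R0=0xab R1=0xf6 R2=0xa9 R3=0xa4  N=1 Z=0
after  1: R0=0x02 R1=0xf6 R2=0xa9 R3=0xa4  N=0 Z=0
after  2: R0=0x02 R1=0xf6 R2=0xa0 R3=0xa4  N=1 Z=0
after  3: R0=0x02 R1=0xf6 R2=0xa0 R3=0xfc  N=1 Z=0
after  4: R0=0x06 R1=0xf6 R2=0xa0 R3=0xfc  N=0 Z=0
after  5: R0=0x06 R1=0xf6 R2=0xa0 R3=0xfc  N=1 Z=0
-- IRQ taken; context saved, return-PC = 6 --

SAVED = 0xfc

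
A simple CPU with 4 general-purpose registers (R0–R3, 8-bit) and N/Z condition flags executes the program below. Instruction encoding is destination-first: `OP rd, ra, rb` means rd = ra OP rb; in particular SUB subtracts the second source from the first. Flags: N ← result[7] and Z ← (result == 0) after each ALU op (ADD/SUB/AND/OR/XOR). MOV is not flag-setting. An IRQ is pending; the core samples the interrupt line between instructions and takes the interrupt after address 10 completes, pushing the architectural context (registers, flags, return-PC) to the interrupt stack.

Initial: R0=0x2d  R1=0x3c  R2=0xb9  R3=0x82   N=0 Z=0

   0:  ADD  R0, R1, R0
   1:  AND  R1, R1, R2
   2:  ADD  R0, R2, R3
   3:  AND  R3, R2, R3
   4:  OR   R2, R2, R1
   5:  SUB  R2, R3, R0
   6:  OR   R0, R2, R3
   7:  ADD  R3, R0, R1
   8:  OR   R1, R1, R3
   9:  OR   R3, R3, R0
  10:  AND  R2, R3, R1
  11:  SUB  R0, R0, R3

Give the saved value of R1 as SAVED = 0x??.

after  0: R0=0x69 R1=0x3c R2=0xb9 R3=0x82  N=0 Z=0
after  1: R0=0x69 R1=0x38 R2=0xb9 R3=0x82  N=0 Z=0
after  2: R0=0x3b R1=0x38 R2=0xb9 R3=0x82  N=0 Z=0
after  3: R0=0x3b R1=0x38 R2=0xb9 R3=0x80  N=1 Z=0
after  4: R0=0x3b R1=0x38 R2=0xb9 R3=0x80  N=1 Z=0
after  5: R0=0x3b R1=0x38 R2=0x45 R3=0x80  N=0 Z=0
after  6: R0=0xc5 R1=0x38 R2=0x45 R3=0x80  N=1 Z=0
after  7: R0=0xc5 R1=0x38 R2=0x45 R3=0xfd  N=1 Z=0
after  8: R0=0xc5 R1=0xfd R2=0x45 R3=0xfd  N=1 Z=0
after  9: R0=0xc5 R1=0xfd R2=0x45 R3=0xfd  N=1 Z=0
after 10: R0=0xc5 R1=0xfd R2=0xfd R3=0xfd  N=1 Z=0
-- IRQ taken; context saved, return-PC = 11 --

SAVED = 0xfd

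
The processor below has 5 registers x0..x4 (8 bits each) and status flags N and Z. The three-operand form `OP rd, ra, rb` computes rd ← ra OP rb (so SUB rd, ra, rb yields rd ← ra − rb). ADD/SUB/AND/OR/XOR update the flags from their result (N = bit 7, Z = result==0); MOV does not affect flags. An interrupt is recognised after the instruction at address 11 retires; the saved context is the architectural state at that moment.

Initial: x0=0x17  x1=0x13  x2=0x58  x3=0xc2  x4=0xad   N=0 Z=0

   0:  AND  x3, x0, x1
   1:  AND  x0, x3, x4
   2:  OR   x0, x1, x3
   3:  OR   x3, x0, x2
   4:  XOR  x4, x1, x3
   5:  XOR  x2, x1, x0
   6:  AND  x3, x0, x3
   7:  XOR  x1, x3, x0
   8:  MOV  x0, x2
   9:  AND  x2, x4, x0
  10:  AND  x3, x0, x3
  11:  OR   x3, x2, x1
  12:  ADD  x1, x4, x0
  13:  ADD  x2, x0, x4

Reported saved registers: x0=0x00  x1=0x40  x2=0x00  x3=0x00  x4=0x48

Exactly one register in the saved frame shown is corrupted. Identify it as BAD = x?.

BAD = x1

after  0: x0=0x17 x1=0x13 x2=0x58 x3=0x13 x4=0xad  N=0 Z=0
after  1: x0=0x01 x1=0x13 x2=0x58 x3=0x13 x4=0xad  N=0 Z=0
after  2: x0=0x13 x1=0x13 x2=0x58 x3=0x13 x4=0xad  N=0 Z=0
after  3: x0=0x13 x1=0x13 x2=0x58 x3=0x5b x4=0xad  N=0 Z=0
after  4: x0=0x13 x1=0x13 x2=0x58 x3=0x5b x4=0x48  N=0 Z=0
after  5: x0=0x13 x1=0x13 x2=0x00 x3=0x5b x4=0x48  N=0 Z=1
after  6: x0=0x13 x1=0x13 x2=0x00 x3=0x13 x4=0x48  N=0 Z=0
after  7: x0=0x13 x1=0x00 x2=0x00 x3=0x13 x4=0x48  N=0 Z=1
after  8: x0=0x00 x1=0x00 x2=0x00 x3=0x13 x4=0x48  N=0 Z=1
after  9: x0=0x00 x1=0x00 x2=0x00 x3=0x13 x4=0x48  N=0 Z=1
after 10: x0=0x00 x1=0x00 x2=0x00 x3=0x00 x4=0x48  N=0 Z=1
after 11: x0=0x00 x1=0x00 x2=0x00 x3=0x00 x4=0x48  N=0 Z=1
-- IRQ taken; context saved, return-PC = 12 --
mismatch: x1: reported 0x40 vs actual 0x00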